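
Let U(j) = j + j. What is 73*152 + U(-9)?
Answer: 11078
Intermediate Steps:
U(j) = 2*j
73*152 + U(-9) = 73*152 + 2*(-9) = 11096 - 18 = 11078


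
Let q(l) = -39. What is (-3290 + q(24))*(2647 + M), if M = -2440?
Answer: -689103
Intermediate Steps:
(-3290 + q(24))*(2647 + M) = (-3290 - 39)*(2647 - 2440) = -3329*207 = -689103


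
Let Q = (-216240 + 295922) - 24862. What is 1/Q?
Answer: 1/54820 ≈ 1.8242e-5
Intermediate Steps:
Q = 54820 (Q = 79682 - 24862 = 54820)
1/Q = 1/54820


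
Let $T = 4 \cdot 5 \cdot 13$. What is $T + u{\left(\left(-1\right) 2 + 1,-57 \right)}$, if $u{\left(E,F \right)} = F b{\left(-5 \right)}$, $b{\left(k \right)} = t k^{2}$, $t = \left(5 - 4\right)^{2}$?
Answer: $-1165$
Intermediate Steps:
$t = 1$ ($t = 1^{2} = 1$)
$b{\left(k \right)} = k^{2}$ ($b{\left(k \right)} = 1 k^{2} = k^{2}$)
$T = 260$ ($T = 20 \cdot 13 = 260$)
$u{\left(E,F \right)} = 25 F$ ($u{\left(E,F \right)} = F \left(-5\right)^{2} = F 25 = 25 F$)
$T + u{\left(\left(-1\right) 2 + 1,-57 \right)} = 260 + 25 \left(-57\right) = 260 - 1425 = -1165$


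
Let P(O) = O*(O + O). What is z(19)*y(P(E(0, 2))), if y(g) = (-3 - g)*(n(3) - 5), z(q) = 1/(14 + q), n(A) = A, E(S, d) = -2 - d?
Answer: 70/33 ≈ 2.1212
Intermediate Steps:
P(O) = 2*O² (P(O) = O*(2*O) = 2*O²)
y(g) = 6 + 2*g (y(g) = (-3 - g)*(3 - 5) = (-3 - g)*(-2) = 6 + 2*g)
z(19)*y(P(E(0, 2))) = (6 + 2*(2*(-2 - 1*2)²))/(14 + 19) = (6 + 2*(2*(-2 - 2)²))/33 = (6 + 2*(2*(-4)²))/33 = (6 + 2*(2*16))/33 = (6 + 2*32)/33 = (6 + 64)/33 = (1/33)*70 = 70/33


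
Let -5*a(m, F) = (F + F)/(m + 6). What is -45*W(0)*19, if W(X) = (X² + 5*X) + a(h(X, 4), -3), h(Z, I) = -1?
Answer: -1026/5 ≈ -205.20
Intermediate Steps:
a(m, F) = -2*F/(5*(6 + m)) (a(m, F) = -(F + F)/(5*(m + 6)) = -2*F/(5*(6 + m)))
W(X) = 6/25 + X² + 5*X (W(X) = (X² + 5*X) - 2*(-3)/(30 + 5*(-1)) = (X² + 5*X) - 2*(-3)/(30 - 5) = (X² + 5*X) - 2*(-3)/25 = (X² + 5*X) - 2*(-3)*1/25 = (X² + 5*X) + 6/25 = 6/25 + X² + 5*X)
-45*W(0)*19 = -45*(6/25 + 0² + 5*0)*19 = -45*(6/25 + 0 + 0)*19 = -45*6/25*19 = -54/5*19 = -1026/5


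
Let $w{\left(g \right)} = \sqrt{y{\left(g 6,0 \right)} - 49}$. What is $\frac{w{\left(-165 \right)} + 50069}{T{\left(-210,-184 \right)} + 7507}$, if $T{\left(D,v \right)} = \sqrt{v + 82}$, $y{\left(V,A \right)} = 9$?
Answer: $\frac{50069 + 2 i \sqrt{10}}{7507 + i \sqrt{102}} \approx 6.6696 - 0.0081305 i$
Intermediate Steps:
$T{\left(D,v \right)} = \sqrt{82 + v}$
$w{\left(g \right)} = 2 i \sqrt{10}$ ($w{\left(g \right)} = \sqrt{9 - 49} = \sqrt{-40} = 2 i \sqrt{10}$)
$\frac{w{\left(-165 \right)} + 50069}{T{\left(-210,-184 \right)} + 7507} = \frac{2 i \sqrt{10} + 50069}{\sqrt{82 - 184} + 7507} = \frac{50069 + 2 i \sqrt{10}}{\sqrt{-102} + 7507} = \frac{50069 + 2 i \sqrt{10}}{i \sqrt{102} + 7507} = \frac{50069 + 2 i \sqrt{10}}{7507 + i \sqrt{102}}$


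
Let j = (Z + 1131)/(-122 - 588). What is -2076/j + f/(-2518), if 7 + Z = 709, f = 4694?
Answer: 617137863/769249 ≈ 802.26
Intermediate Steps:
Z = 702 (Z = -7 + 709 = 702)
j = -1833/710 (j = (702 + 1131)/(-122 - 588) = 1833/(-710) = 1833*(-1/710) = -1833/710 ≈ -2.5817)
-2076/j + f/(-2518) = -2076/(-1833/710) + 4694/(-2518) = -2076*(-710/1833) + 4694*(-1/2518) = 491320/611 - 2347/1259 = 617137863/769249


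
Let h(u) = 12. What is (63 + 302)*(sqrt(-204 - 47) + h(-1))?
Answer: 4380 + 365*I*sqrt(251) ≈ 4380.0 + 5782.7*I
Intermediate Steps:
(63 + 302)*(sqrt(-204 - 47) + h(-1)) = (63 + 302)*(sqrt(-204 - 47) + 12) = 365*(sqrt(-251) + 12) = 365*(I*sqrt(251) + 12) = 365*(12 + I*sqrt(251)) = 4380 + 365*I*sqrt(251)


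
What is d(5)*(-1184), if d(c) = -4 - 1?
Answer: 5920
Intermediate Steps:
d(c) = -5
d(5)*(-1184) = -5*(-1184) = 5920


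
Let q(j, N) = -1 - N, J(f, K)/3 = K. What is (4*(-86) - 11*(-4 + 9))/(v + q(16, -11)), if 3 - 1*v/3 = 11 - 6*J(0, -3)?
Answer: 399/176 ≈ 2.2670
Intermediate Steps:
J(f, K) = 3*K
v = -186 (v = 9 - 3*(11 - 18*(-3)) = 9 - 3*(11 - 6*(-9)) = 9 - 3*(11 + 54) = 9 - 3*65 = 9 - 195 = -186)
(4*(-86) - 11*(-4 + 9))/(v + q(16, -11)) = (4*(-86) - 11*(-4 + 9))/(-186 + (-1 - 1*(-11))) = (-344 - 11*5)/(-186 + (-1 + 11)) = (-344 - 55)/(-186 + 10) = -399/(-176) = -399*(-1/176) = 399/176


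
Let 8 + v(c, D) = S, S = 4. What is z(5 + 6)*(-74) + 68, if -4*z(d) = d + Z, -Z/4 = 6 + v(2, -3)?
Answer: 247/2 ≈ 123.50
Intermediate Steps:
v(c, D) = -4 (v(c, D) = -8 + 4 = -4)
Z = -8 (Z = -4*(6 - 4) = -4*2 = -8)
z(d) = 2 - d/4 (z(d) = -(d - 8)/4 = -(-8 + d)/4 = 2 - d/4)
z(5 + 6)*(-74) + 68 = (2 - (5 + 6)/4)*(-74) + 68 = (2 - ¼*11)*(-74) + 68 = (2 - 11/4)*(-74) + 68 = -¾*(-74) + 68 = 111/2 + 68 = 247/2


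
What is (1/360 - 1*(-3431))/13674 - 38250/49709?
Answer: -126892361851/244699511760 ≈ -0.51856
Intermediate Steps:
(1/360 - 1*(-3431))/13674 - 38250/49709 = (1/360 + 3431)*(1/13674) - 38250*1/49709 = (1235161/360)*(1/13674) - 38250/49709 = 1235161/4922640 - 38250/49709 = -126892361851/244699511760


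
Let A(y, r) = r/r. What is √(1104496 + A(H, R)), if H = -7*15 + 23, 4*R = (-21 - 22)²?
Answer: √1104497 ≈ 1051.0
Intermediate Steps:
R = 1849/4 (R = (-21 - 22)²/4 = (¼)*(-43)² = (¼)*1849 = 1849/4 ≈ 462.25)
H = -82 (H = -105 + 23 = -82)
A(y, r) = 1
√(1104496 + A(H, R)) = √(1104496 + 1) = √1104497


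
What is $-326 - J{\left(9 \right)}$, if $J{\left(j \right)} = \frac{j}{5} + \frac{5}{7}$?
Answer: $- \frac{11498}{35} \approx -328.51$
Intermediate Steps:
$J{\left(j \right)} = \frac{5}{7} + \frac{j}{5}$ ($J{\left(j \right)} = j \frac{1}{5} + 5 \cdot \frac{1}{7} = \frac{j}{5} + \frac{5}{7} = \frac{5}{7} + \frac{j}{5}$)
$-326 - J{\left(9 \right)} = -326 - \left(\frac{5}{7} + \frac{1}{5} \cdot 9\right) = -326 - \left(\frac{5}{7} + \frac{9}{5}\right) = -326 - \frac{88}{35} = - \frac{11498}{35}$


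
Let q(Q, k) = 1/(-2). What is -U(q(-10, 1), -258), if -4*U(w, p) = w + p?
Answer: -517/8 ≈ -64.625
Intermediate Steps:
q(Q, k) = -½
U(w, p) = -p/4 - w/4 (U(w, p) = -(w + p)/4 = -(p + w)/4 = -p/4 - w/4)
-U(q(-10, 1), -258) = -(-¼*(-258) - ¼*(-½)) = -(129/2 + ⅛) = -1*517/8 = -517/8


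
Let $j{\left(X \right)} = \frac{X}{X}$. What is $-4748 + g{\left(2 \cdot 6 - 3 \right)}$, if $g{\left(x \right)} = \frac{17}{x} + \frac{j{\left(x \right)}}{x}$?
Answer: $-4746$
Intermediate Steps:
$j{\left(X \right)} = 1$
$g{\left(x \right)} = \frac{18}{x}$ ($g{\left(x \right)} = \frac{17}{x} + 1 \frac{1}{x} = \frac{17}{x} + \frac{1}{x} = \frac{18}{x}$)
$-4748 + g{\left(2 \cdot 6 - 3 \right)} = -4748 + \frac{18}{2 \cdot 6 - 3} = -4748 + \frac{18}{12 - 3} = -4748 + \frac{18}{9} = -4748 + 18 \cdot \frac{1}{9} = -4748 + 2 = -4746$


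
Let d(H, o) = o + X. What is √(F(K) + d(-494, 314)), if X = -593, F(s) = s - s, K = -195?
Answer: 3*I*√31 ≈ 16.703*I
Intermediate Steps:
F(s) = 0
d(H, o) = -593 + o (d(H, o) = o - 593 = -593 + o)
√(F(K) + d(-494, 314)) = √(0 + (-593 + 314)) = √(0 - 279) = √(-279) = 3*I*√31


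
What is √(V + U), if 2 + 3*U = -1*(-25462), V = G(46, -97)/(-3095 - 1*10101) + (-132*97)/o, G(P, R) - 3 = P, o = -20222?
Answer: √339957563365099937373/200137134 ≈ 92.126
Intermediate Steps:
G(P, R) = 3 + P
V = 83985353/133424756 (V = (3 + 46)/(-3095 - 1*10101) - 132*97/(-20222) = 49/(-3095 - 10101) - 12804*(-1/20222) = 49/(-13196) + 6402/10111 = 49*(-1/13196) + 6402/10111 = -49/13196 + 6402/10111 = 83985353/133424756 ≈ 0.62946)
U = 25460/3 (U = -⅔ + (-1*(-25462))/3 = -⅔ + (⅓)*25462 = -⅔ + 25462/3 = 25460/3 ≈ 8486.7)
√(V + U) = √(83985353/133424756 + 25460/3) = √(3397246243819/400274268) = √339957563365099937373/200137134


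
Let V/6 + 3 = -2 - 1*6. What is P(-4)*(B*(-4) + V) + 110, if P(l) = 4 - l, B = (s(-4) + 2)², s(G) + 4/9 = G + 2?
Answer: -34370/81 ≈ -424.32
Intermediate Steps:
s(G) = 14/9 + G (s(G) = -4/9 + (G + 2) = -4/9 + (2 + G) = 14/9 + G)
V = -66 (V = -18 + 6*(-2 - 1*6) = -18 + 6*(-2 - 6) = -18 + 6*(-8) = -18 - 48 = -66)
B = 16/81 (B = ((14/9 - 4) + 2)² = (-22/9 + 2)² = (-4/9)² = 16/81 ≈ 0.19753)
P(-4)*(B*(-4) + V) + 110 = (4 - 1*(-4))*((16/81)*(-4) - 66) + 110 = (4 + 4)*(-64/81 - 66) + 110 = 8*(-5410/81) + 110 = -43280/81 + 110 = -34370/81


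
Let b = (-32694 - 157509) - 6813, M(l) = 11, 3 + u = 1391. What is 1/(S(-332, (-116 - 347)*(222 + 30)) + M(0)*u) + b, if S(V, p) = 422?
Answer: -3091181039/15690 ≈ -1.9702e+5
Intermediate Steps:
u = 1388 (u = -3 + 1391 = 1388)
b = -197016 (b = -190203 - 6813 = -197016)
1/(S(-332, (-116 - 347)*(222 + 30)) + M(0)*u) + b = 1/(422 + 11*1388) - 197016 = 1/(422 + 15268) - 197016 = 1/15690 - 197016 = -3091181039/15690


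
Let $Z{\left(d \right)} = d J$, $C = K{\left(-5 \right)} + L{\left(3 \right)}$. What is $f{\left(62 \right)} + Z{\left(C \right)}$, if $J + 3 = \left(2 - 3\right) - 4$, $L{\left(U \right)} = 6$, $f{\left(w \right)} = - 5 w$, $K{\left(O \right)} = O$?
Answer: $-318$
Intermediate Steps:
$J = -8$ ($J = -3 + \left(\left(2 - 3\right) - 4\right) = -3 - 5 = -8$)
$C = 1$ ($C = -5 + 6 = 1$)
$Z{\left(d \right)} = - 8 d$ ($Z{\left(d \right)} = d \left(-8\right) = - 8 d$)
$f{\left(62 \right)} + Z{\left(C \right)} = \left(-5\right) 62 - 8 = -310 - 8 = -318$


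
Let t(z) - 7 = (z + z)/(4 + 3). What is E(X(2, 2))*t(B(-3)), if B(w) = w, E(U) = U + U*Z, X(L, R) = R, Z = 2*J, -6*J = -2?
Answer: 430/21 ≈ 20.476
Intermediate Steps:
J = 1/3 (J = -1/6*(-2) = 1/3 ≈ 0.33333)
Z = 2/3 (Z = 2*(1/3) = 2/3 ≈ 0.66667)
E(U) = 5*U/3 (E(U) = U + U*(2/3) = U + 2*U/3 = 5*U/3)
t(z) = 7 + 2*z/7 (t(z) = 7 + (z + z)/(4 + 3) = 7 + (2*z)/7 = 7 + (2*z)*(1/7) = 7 + 2*z/7)
E(X(2, 2))*t(B(-3)) = ((5/3)*2)*(7 + (2/7)*(-3)) = 10*(7 - 6/7)/3 = (10/3)*(43/7) = 430/21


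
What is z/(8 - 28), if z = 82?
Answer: -41/10 ≈ -4.1000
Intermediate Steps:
z/(8 - 28) = 82/(8 - 28) = 82/(-20) = 82*(-1/20) = -41/10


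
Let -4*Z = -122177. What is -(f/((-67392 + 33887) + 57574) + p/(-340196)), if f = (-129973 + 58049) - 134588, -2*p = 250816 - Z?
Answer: 540829567813/65505420192 ≈ 8.2563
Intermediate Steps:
Z = 122177/4 (Z = -¼*(-122177) = 122177/4 ≈ 30544.)
p = -881087/8 (p = -(250816 - 1*122177/4)/2 = -(250816 - 122177/4)/2 = -½*881087/4 = -881087/8 ≈ -1.1014e+5)
f = -206512 (f = -71924 - 134588 = -206512)
-(f/((-67392 + 33887) + 57574) + p/(-340196)) = -(-206512/((-67392 + 33887) + 57574) - 881087/8/(-340196)) = -(-206512/(-33505 + 57574) - 881087/8*(-1/340196)) = -(-206512/24069 + 881087/2721568) = -1*(-540829567813/65505420192) = 540829567813/65505420192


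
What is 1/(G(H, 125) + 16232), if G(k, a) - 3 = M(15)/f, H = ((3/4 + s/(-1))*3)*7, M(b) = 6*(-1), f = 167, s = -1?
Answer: 167/2711239 ≈ 6.1595e-5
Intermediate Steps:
M(b) = -6
H = 147/4 (H = ((3/4 - 1/(-1))*3)*7 = ((3*(¼) - 1*(-1))*3)*7 = ((¾ + 1)*3)*7 = ((7/4)*3)*7 = (21/4)*7 = 147/4 ≈ 36.750)
G(k, a) = 495/167 (G(k, a) = 3 - 6/167 = 495/167)
1/(G(H, 125) + 16232) = 1/(495/167 + 16232) = 1/(2711239/167) = 167/2711239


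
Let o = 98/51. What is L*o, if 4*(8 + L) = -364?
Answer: -3234/17 ≈ -190.24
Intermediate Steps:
o = 98/51 (o = 98*(1/51) = 98/51 ≈ 1.9216)
L = -99 (L = -8 + (1/4)*(-364) = -8 - 91 = -99)
L*o = -99*98/51 = -3234/17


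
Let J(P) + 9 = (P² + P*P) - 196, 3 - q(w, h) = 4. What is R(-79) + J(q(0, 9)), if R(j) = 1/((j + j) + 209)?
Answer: -10352/51 ≈ -202.98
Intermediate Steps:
R(j) = 1/(209 + 2*j) (R(j) = 1/(2*j + 209) = 1/(209 + 2*j))
q(w, h) = -1 (q(w, h) = 3 - 1*4 = 3 - 4 = -1)
J(P) = -205 + 2*P² (J(P) = -9 + ((P² + P*P) - 196) = -9 + ((P² + P²) - 196) = -9 + (2*P² - 196) = -9 + (-196 + 2*P²) = -205 + 2*P²)
R(-79) + J(q(0, 9)) = 1/(209 + 2*(-79)) + (-205 + 2*(-1)²) = 1/(209 - 158) + (-205 + 2*1) = 1/51 + (-205 + 2) = 1/51 - 203 = -10352/51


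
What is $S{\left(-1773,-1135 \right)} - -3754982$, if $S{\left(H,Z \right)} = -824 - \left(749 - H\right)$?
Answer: $3751636$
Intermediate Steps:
$S{\left(H,Z \right)} = -1573 + H$ ($S{\left(H,Z \right)} = -824 + \left(-749 + H\right) = -1573 + H$)
$S{\left(-1773,-1135 \right)} - -3754982 = \left(-1573 - 1773\right) - -3754982 = -3346 + 3754982 = 3751636$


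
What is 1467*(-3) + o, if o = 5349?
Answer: 948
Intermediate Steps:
1467*(-3) + o = 1467*(-3) + 5349 = -4401 + 5349 = 948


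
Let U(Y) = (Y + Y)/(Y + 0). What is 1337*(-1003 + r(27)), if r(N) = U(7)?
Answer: -1338337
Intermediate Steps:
U(Y) = 2 (U(Y) = (2*Y)/Y = 2)
r(N) = 2
1337*(-1003 + r(27)) = 1337*(-1003 + 2) = 1337*(-1001) = -1338337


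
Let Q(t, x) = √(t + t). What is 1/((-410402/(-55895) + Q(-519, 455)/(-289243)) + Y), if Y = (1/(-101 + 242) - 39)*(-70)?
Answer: 7110992381752778403507229005/19461690488527714514177887314113 + 17965818323513835075*I*√1038/38923380977055429028355774628226 ≈ 0.00036538 + 1.4871e-11*I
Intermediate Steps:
Q(t, x) = √2*√t (Q(t, x) = √(2*t) = √2*√t)
Y = 384860/141 (Y = (1/141 - 39)*(-70) = -5498/141*(-70) = 384860/141 ≈ 2729.5)
1/((-410402/(-55895) + Q(-519, 455)/(-289243)) + Y) = 1/((-410402/(-55895) + (√2*√(-519))/(-289243)) + 384860/141) = 1/((-410402*(-1/55895) + (√2*(I*√519))*(-1/289243)) + 384860/141) = 1/((410402/55895 + (I*√1038)*(-1/289243)) + 384860/141) = 1/((410402/55895 - I*√1038/289243) + 384860/141) = 1/(21569616382/7881195 - I*√1038/289243)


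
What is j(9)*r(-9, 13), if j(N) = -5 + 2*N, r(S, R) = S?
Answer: -117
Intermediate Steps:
j(9)*r(-9, 13) = (-5 + 2*9)*(-9) = (-5 + 18)*(-9) = 13*(-9) = -117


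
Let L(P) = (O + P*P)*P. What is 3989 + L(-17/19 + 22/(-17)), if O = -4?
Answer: 134364036232/33698267 ≈ 3987.3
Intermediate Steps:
L(P) = P*(-4 + P**2) (L(P) = (-4 + P*P)*P = (-4 + P**2)*P = P*(-4 + P**2))
3989 + L(-17/19 + 22/(-17)) = 3989 + (-17/19 + 22/(-17))*(-4 + (-17/19 + 22/(-17))**2) = 3989 + (-17*1/19 + 22*(-1/17))*(-4 + (-17*1/19 + 22*(-1/17))**2) = 3989 + (-17/19 - 22/17)*(-4 + (-17/19 - 22/17)**2) = 3989 - 707*(-4 + (-707/323)**2)/323 = 3989 - 707*(-4 + 499849/104329)/323 = 3989 - 707/323*82533/104329 = 3989 - 58350831/33698267 = 134364036232/33698267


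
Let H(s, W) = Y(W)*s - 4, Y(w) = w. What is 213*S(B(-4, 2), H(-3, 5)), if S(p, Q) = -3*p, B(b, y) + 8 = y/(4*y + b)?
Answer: 9585/2 ≈ 4792.5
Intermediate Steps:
H(s, W) = -4 + W*s (H(s, W) = W*s - 4 = -4 + W*s)
B(b, y) = -8 + y/(b + 4*y) (B(b, y) = -8 + y/(4*y + b) = -8 + y/(b + 4*y))
213*S(B(-4, 2), H(-3, 5)) = 213*(-3*(-31*2 - 8*(-4))/(-4 + 4*2)) = 213*(-3*(-62 + 32)/(-4 + 8)) = 213*(-3*(-30)/4) = 213*(-3*(-15/2)) = 213*(45/2) = 9585/2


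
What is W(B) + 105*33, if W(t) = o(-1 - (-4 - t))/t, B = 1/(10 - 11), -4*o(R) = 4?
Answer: 3466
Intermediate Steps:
o(R) = -1 (o(R) = -¼*4 = -1)
B = -1 (B = 1/(-1) = -1)
W(t) = -1/t
W(B) + 105*33 = -1/(-1) + 105*33 = -1*(-1) + 3465 = 1 + 3465 = 3466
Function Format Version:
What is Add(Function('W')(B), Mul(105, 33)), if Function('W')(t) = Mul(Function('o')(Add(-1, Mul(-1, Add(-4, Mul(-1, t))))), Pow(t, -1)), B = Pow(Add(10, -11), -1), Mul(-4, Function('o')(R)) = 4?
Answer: 3466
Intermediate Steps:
Function('o')(R) = -1 (Function('o')(R) = Mul(Rational(-1, 4), 4) = -1)
B = -1 (B = Pow(-1, -1) = -1)
Function('W')(t) = Mul(-1, Pow(t, -1))
Add(Function('W')(B), Mul(105, 33)) = Add(Mul(-1, Pow(-1, -1)), Mul(105, 33)) = Add(Mul(-1, -1), 3465) = Add(1, 3465) = 3466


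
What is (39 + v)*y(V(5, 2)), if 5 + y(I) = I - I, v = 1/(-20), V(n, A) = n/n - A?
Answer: -779/4 ≈ -194.75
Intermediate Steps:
V(n, A) = 1 - A
v = -1/20 ≈ -0.050000
y(I) = -5 (y(I) = -5 + (I - I) = -5 + 0 = -5)
(39 + v)*y(V(5, 2)) = (39 - 1/20)*(-5) = (779/20)*(-5) = -779/4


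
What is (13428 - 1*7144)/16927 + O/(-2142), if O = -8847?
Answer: 18134833/4028626 ≈ 4.5015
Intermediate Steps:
(13428 - 1*7144)/16927 + O/(-2142) = (13428 - 1*7144)/16927 - 8847/(-2142) = (13428 - 7144)*(1/16927) - 8847*(-1/2142) = 6284*(1/16927) + 983/238 = 6284/16927 + 983/238 = 18134833/4028626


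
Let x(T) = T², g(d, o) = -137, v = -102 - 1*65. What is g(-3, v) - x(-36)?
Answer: -1433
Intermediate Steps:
v = -167 (v = -102 - 65 = -167)
g(-3, v) - x(-36) = -137 - 1*(-36)² = -137 - 1*1296 = -137 - 1296 = -1433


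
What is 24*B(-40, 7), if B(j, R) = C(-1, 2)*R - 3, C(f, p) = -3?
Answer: -576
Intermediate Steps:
B(j, R) = -3 - 3*R (B(j, R) = -3*R - 3 = -3 - 3*R)
24*B(-40, 7) = 24*(-3 - 3*7) = 24*(-3 - 21) = 24*(-24) = -576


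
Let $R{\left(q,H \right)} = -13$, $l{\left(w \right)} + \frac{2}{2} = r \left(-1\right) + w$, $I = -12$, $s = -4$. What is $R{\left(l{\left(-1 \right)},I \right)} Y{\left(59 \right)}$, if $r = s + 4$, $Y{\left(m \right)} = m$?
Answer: $-767$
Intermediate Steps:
$r = 0$ ($r = -4 + 4 = 0$)
$l{\left(w \right)} = -1 + w$ ($l{\left(w \right)} = -1 + \left(0 \left(-1\right) + w\right) = -1 + \left(0 + w\right) = -1 + w$)
$R{\left(l{\left(-1 \right)},I \right)} Y{\left(59 \right)} = \left(-13\right) 59 = -767$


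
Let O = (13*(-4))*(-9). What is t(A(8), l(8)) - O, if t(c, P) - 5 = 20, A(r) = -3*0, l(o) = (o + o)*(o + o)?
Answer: -443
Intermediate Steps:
l(o) = 4*o² (l(o) = (2*o)*(2*o) = 4*o²)
O = 468 (O = -52*(-9) = 468)
A(r) = 0
t(c, P) = 25 (t(c, P) = 5 + 20 = 25)
t(A(8), l(8)) - O = 25 - 1*468 = 25 - 468 = -443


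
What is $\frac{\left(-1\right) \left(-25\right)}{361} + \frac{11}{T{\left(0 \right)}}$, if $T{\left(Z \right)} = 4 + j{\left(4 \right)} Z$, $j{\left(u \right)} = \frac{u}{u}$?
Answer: $\frac{4071}{1444} \approx 2.8193$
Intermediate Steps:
$j{\left(u \right)} = 1$
$T{\left(Z \right)} = 4 + Z$ ($T{\left(Z \right)} = 4 + 1 Z = 4 + Z$)
$\frac{\left(-1\right) \left(-25\right)}{361} + \frac{11}{T{\left(0 \right)}} = \frac{\left(-1\right) \left(-25\right)}{361} + \frac{11}{4 + 0} = 25 \cdot \frac{1}{361} + \frac{11}{4} = \frac{25}{361} + 11 \cdot \frac{1}{4} = \frac{25}{361} + \frac{11}{4} = \frac{4071}{1444}$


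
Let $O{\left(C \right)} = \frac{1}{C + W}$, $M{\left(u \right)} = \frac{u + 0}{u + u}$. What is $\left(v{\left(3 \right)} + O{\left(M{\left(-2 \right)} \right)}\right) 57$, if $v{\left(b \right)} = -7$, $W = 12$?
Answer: $- \frac{9861}{25} \approx -394.44$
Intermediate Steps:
$M{\left(u \right)} = \frac{1}{2}$ ($M{\left(u \right)} = \frac{u}{2 u} = u \frac{1}{2 u} = \frac{1}{2}$)
$O{\left(C \right)} = \frac{1}{12 + C}$ ($O{\left(C \right)} = \frac{1}{C + 12} = \frac{1}{12 + C}$)
$\left(v{\left(3 \right)} + O{\left(M{\left(-2 \right)} \right)}\right) 57 = \left(-7 + \frac{1}{12 + \frac{1}{2}}\right) 57 = \left(-7 + \frac{1}{\frac{25}{2}}\right) 57 = \left(-7 + \frac{2}{25}\right) 57 = \left(- \frac{173}{25}\right) 57 = - \frac{9861}{25}$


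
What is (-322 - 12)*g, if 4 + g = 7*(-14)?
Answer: 34068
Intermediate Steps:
g = -102 (g = -4 + 7*(-14) = -4 - 98 = -102)
(-322 - 12)*g = (-322 - 12)*(-102) = -334*(-102) = 34068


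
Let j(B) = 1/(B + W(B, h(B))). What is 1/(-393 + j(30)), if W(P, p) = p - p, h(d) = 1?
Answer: -30/11789 ≈ -0.0025447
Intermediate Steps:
W(P, p) = 0
j(B) = 1/B (j(B) = 1/(B + 0) = 1/B)
1/(-393 + j(30)) = 1/(-393 + 1/30) = 1/(-11789/30) = -30/11789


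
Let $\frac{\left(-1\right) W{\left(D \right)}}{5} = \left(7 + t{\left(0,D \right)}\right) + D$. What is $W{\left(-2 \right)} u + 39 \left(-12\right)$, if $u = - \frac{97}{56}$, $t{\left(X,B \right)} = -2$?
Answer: $- \frac{24753}{56} \approx -442.02$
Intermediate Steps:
$W{\left(D \right)} = -25 - 5 D$ ($W{\left(D \right)} = - 5 \left(\left(7 - 2\right) + D\right) = - 5 \left(5 + D\right) = -25 - 5 D$)
$u = - \frac{97}{56}$ ($u = \left(-97\right) \frac{1}{56} = - \frac{97}{56} \approx -1.7321$)
$W{\left(-2 \right)} u + 39 \left(-12\right) = \left(-25 - -10\right) \left(- \frac{97}{56}\right) + 39 \left(-12\right) = \left(-25 + 10\right) \left(- \frac{97}{56}\right) - 468 = \left(-15\right) \left(- \frac{97}{56}\right) - 468 = \frac{1455}{56} - 468 = - \frac{24753}{56}$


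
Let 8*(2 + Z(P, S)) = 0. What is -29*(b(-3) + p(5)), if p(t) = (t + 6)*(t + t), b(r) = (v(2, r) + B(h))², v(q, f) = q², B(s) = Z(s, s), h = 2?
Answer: -3306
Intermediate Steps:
Z(P, S) = -2 (Z(P, S) = -2 + (⅛)*0 = -2 + 0 = -2)
B(s) = -2
b(r) = 4 (b(r) = (2² - 2)² = (4 - 2)² = 2² = 4)
p(t) = 2*t*(6 + t) (p(t) = (6 + t)*(2*t) = 2*t*(6 + t))
-29*(b(-3) + p(5)) = -29*(4 + 2*5*(6 + 5)) = -29*(4 + 2*5*11) = -29*(4 + 110) = -29*114 = -3306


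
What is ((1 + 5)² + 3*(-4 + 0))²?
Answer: 576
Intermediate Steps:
((1 + 5)² + 3*(-4 + 0))² = (6² + 3*(-4))² = (36 - 12)² = 24² = 576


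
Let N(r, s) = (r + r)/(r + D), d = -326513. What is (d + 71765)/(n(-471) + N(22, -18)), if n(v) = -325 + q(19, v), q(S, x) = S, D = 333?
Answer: 45217770/54293 ≈ 832.85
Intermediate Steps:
N(r, s) = 2*r/(333 + r) (N(r, s) = (r + r)/(r + 333) = (2*r)/(333 + r) = 2*r/(333 + r))
n(v) = -306 (n(v) = -325 + 19 = -306)
(d + 71765)/(n(-471) + N(22, -18)) = (-326513 + 71765)/(-306 + 2*22/(333 + 22)) = -254748/(-306 + 2*22/355) = -254748/(-306 + 2*22*(1/355)) = -254748/(-306 + 44/355) = -254748/(-108586/355) = -254748*(-355/108586) = 45217770/54293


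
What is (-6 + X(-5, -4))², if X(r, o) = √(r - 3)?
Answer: 28 - 24*I*√2 ≈ 28.0 - 33.941*I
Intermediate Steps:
X(r, o) = √(-3 + r)
(-6 + X(-5, -4))² = (-6 + √(-3 - 5))² = (-6 + √(-8))² = (-6 + 2*I*√2)²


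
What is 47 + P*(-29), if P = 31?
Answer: -852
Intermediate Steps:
47 + P*(-29) = 47 + 31*(-29) = 47 - 899 = -852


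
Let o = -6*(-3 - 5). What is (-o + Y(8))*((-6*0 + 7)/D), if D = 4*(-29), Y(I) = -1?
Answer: 343/116 ≈ 2.9569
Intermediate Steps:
D = -116
o = 48 (o = -6*(-8) = 48)
(-o + Y(8))*((-6*0 + 7)/D) = (-1*48 - 1)*((-6*0 + 7)/(-116)) = (-48 - 1)*((0 + 7)*(-1/116)) = -343*(-1)/116 = -49*(-7/116) = 343/116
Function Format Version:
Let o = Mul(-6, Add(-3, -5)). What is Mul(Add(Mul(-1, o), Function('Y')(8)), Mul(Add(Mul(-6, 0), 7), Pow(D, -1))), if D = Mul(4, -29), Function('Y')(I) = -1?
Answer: Rational(343, 116) ≈ 2.9569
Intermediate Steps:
D = -116
o = 48 (o = Mul(-6, -8) = 48)
Mul(Add(Mul(-1, o), Function('Y')(8)), Mul(Add(Mul(-6, 0), 7), Pow(D, -1))) = Mul(Add(Mul(-1, 48), -1), Mul(Add(Mul(-6, 0), 7), Pow(-116, -1))) = Mul(Add(-48, -1), Mul(Add(0, 7), Rational(-1, 116))) = Mul(-49, Mul(7, Rational(-1, 116))) = Mul(-49, Rational(-7, 116)) = Rational(343, 116)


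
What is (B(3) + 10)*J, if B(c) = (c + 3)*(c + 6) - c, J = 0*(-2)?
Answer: 0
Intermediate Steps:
J = 0
B(c) = -c + (3 + c)*(6 + c) (B(c) = (3 + c)*(6 + c) - c = -c + (3 + c)*(6 + c))
(B(3) + 10)*J = ((18 + 3² + 8*3) + 10)*0 = ((18 + 9 + 24) + 10)*0 = (51 + 10)*0 = 61*0 = 0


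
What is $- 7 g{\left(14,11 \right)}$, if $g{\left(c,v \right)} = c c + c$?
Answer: $-1470$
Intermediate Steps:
$g{\left(c,v \right)} = c + c^{2}$ ($g{\left(c,v \right)} = c^{2} + c = c + c^{2}$)
$- 7 g{\left(14,11 \right)} = - 7 \cdot 14 \left(1 + 14\right) = - 7 \cdot 14 \cdot 15 = \left(-7\right) 210 = -1470$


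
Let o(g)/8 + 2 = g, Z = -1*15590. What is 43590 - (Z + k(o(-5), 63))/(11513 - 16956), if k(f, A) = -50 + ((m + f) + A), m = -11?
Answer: 237244726/5443 ≈ 43587.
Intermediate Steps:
Z = -15590
o(g) = -16 + 8*g
k(f, A) = -61 + A + f (k(f, A) = -50 + ((-11 + f) + A) = -50 + (-11 + A + f) = -61 + A + f)
43590 - (Z + k(o(-5), 63))/(11513 - 16956) = 43590 - (-15590 + (-61 + 63 + (-16 + 8*(-5))))/(11513 - 16956) = 43590 - (-15590 + (-61 + 63 + (-16 - 40)))/(-5443) = 43590 - (-15590 + (-61 + 63 - 56))*(-1)/5443 = 43590 - (-15590 - 54)*(-1)/5443 = 43590 - (-15644)*(-1)/5443 = 43590 - 1*15644/5443 = 43590 - 15644/5443 = 237244726/5443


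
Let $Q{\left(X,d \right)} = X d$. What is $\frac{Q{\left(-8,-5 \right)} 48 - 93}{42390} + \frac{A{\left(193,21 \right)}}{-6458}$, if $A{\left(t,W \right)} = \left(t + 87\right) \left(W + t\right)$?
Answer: $- \frac{140456113}{15208590} \approx -9.2353$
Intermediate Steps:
$A{\left(t,W \right)} = \left(87 + t\right) \left(W + t\right)$
$\frac{Q{\left(-8,-5 \right)} 48 - 93}{42390} + \frac{A{\left(193,21 \right)}}{-6458} = \frac{\left(-8\right) \left(-5\right) 48 - 93}{42390} + \frac{193^{2} + 87 \cdot 21 + 87 \cdot 193 + 21 \cdot 193}{-6458} = \left(40 \cdot 48 - 93\right) \frac{1}{42390} + \left(37249 + 1827 + 16791 + 4053\right) \left(- \frac{1}{6458}\right) = \left(1920 - 93\right) \frac{1}{42390} + 59920 \left(- \frac{1}{6458}\right) = 1827 \cdot \frac{1}{42390} - \frac{29960}{3229} = \frac{203}{4710} - \frac{29960}{3229} = - \frac{140456113}{15208590}$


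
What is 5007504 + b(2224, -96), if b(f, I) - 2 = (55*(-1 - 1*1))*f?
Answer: 4762866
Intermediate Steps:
b(f, I) = 2 - 110*f (b(f, I) = 2 + (55*(-1 - 1*1))*f = 2 + (55*(-1 - 1))*f = 2 + (55*(-2))*f = 2 - 110*f)
5007504 + b(2224, -96) = 5007504 + (2 - 110*2224) = 5007504 + (2 - 244640) = 5007504 - 244638 = 4762866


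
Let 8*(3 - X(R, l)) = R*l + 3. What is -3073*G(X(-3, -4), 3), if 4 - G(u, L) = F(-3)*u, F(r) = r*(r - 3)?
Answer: 199745/4 ≈ 49936.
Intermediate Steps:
F(r) = r*(-3 + r)
X(R, l) = 21/8 - R*l/8 (X(R, l) = 3 - (R*l + 3)/8 = 3 - (3 + R*l)/8 = 3 + (-3/8 - R*l/8) = 21/8 - R*l/8)
G(u, L) = 4 - 18*u (G(u, L) = 4 - (-3*(-3 - 3))*u = 4 - (-3*(-6))*u = 4 - 18*u)
-3073*G(X(-3, -4), 3) = -3073*(4 - 18*(21/8 - ⅛*(-3)*(-4))) = -3073*(4 - 18*(21/8 - 3/2)) = -3073*(4 - 18*9/8) = -3073*(4 - 81/4) = -3073*(-65/4) = 199745/4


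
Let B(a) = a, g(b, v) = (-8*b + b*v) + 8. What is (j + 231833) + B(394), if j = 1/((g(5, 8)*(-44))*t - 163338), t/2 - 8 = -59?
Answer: 29593615517/127434 ≈ 2.3223e+5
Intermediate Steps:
g(b, v) = 8 - 8*b + b*v
t = -102 (t = 16 + 2*(-59) = 16 - 118 = -102)
j = -1/127434 (j = 1/(((8 - 8*5 + 5*8)*(-44))*(-102) - 163338) = 1/(((8 - 40 + 40)*(-44))*(-102) - 163338) = 1/((8*(-44))*(-102) - 163338) = 1/(-352*(-102) - 163338) = 1/(35904 - 163338) = 1/(-127434) = -1/127434 ≈ -7.8472e-6)
(j + 231833) + B(394) = (-1/127434 + 231833) + 394 = 29543406521/127434 + 394 = 29593615517/127434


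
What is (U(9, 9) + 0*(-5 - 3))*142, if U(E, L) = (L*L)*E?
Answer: 103518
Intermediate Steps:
U(E, L) = E*L² (U(E, L) = L²*E = E*L²)
(U(9, 9) + 0*(-5 - 3))*142 = (9*9² + 0*(-5 - 3))*142 = (9*81 + 0*(-8))*142 = (729 + 0)*142 = 729*142 = 103518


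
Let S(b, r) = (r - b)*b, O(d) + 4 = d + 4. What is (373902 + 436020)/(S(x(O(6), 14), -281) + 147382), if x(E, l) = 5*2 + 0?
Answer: 404961/72236 ≈ 5.6061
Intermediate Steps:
O(d) = d (O(d) = -4 + (d + 4) = -4 + (4 + d) = d)
x(E, l) = 10 (x(E, l) = 10 + 0 = 10)
S(b, r) = b*(r - b)
(373902 + 436020)/(S(x(O(6), 14), -281) + 147382) = (373902 + 436020)/(10*(-281 - 1*10) + 147382) = 809922/(10*(-281 - 10) + 147382) = 809922/(10*(-291) + 147382) = 809922/(-2910 + 147382) = 809922/144472 = 809922*(1/144472) = 404961/72236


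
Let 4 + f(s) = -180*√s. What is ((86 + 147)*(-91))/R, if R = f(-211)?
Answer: 21203/1709104 - 954135*I*√211/1709104 ≈ 0.012406 - 8.1093*I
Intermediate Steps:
f(s) = -4 - 180*√s
R = -4 - 180*I*√211 ≈ -4.0 - 2614.7*I
((86 + 147)*(-91))/R = ((86 + 147)*(-91))/(-4 - 180*I*√211) = (233*(-91))/(-4 - 180*I*√211) = -21203/(-4 - 180*I*√211)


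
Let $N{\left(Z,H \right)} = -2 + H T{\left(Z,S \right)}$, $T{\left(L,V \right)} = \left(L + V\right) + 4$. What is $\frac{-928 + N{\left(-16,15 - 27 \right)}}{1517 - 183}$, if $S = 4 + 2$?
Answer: $- \frac{429}{667} \approx -0.64318$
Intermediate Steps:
$S = 6$
$T{\left(L,V \right)} = 4 + L + V$
$N{\left(Z,H \right)} = -2 + H \left(10 + Z\right)$ ($N{\left(Z,H \right)} = -2 + H \left(4 + Z + 6\right) = -2 + H \left(10 + Z\right)$)
$\frac{-928 + N{\left(-16,15 - 27 \right)}}{1517 - 183} = \frac{-928 - \left(2 - \left(15 - 27\right) \left(10 - 16\right)\right)}{1517 - 183} = \frac{-928 - \left(2 - \left(15 - 27\right) \left(-6\right)\right)}{1334} = \left(-928 - -70\right) \frac{1}{1334} = \left(-928 + \left(-2 + 72\right)\right) \frac{1}{1334} = \left(-928 + 70\right) \frac{1}{1334} = \left(-858\right) \frac{1}{1334} = - \frac{429}{667}$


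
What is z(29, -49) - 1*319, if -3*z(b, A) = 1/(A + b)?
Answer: -19139/60 ≈ -318.98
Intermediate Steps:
z(b, A) = -1/(3*(A + b))
z(29, -49) - 1*319 = -1/(3*(-49) + 3*29) - 1*319 = -1/(-147 + 87) - 319 = -1/(-60) - 319 = -1*(-1/60) - 319 = 1/60 - 319 = -19139/60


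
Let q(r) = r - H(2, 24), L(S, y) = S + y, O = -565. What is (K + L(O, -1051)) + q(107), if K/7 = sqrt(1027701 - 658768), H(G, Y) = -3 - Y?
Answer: -1482 + 7*sqrt(368933) ≈ 2769.8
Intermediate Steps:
K = 7*sqrt(368933) (K = 7*sqrt(1027701 - 658768) = 7*sqrt(368933) ≈ 4251.8)
q(r) = 27 + r (q(r) = r - (-3 - 1*24) = r - (-3 - 24) = r - 1*(-27) = r + 27 = 27 + r)
(K + L(O, -1051)) + q(107) = (7*sqrt(368933) + (-565 - 1051)) + (27 + 107) = (7*sqrt(368933) - 1616) + 134 = (-1616 + 7*sqrt(368933)) + 134 = -1482 + 7*sqrt(368933)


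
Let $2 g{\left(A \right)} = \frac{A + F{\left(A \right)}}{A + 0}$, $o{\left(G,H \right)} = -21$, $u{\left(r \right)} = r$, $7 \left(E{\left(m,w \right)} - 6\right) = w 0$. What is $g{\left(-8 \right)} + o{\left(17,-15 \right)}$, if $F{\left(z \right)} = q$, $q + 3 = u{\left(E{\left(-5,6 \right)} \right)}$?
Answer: $- \frac{331}{16} \approx -20.688$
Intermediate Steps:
$E{\left(m,w \right)} = 6$ ($E{\left(m,w \right)} = 6 + \frac{w 0}{7} = 6 + \frac{1}{7} \cdot 0 = 6 + 0 = 6$)
$q = 3$ ($q = -3 + 6 = 3$)
$F{\left(z \right)} = 3$
$g{\left(A \right)} = \frac{3 + A}{2 A}$ ($g{\left(A \right)} = \frac{\left(A + 3\right) \frac{1}{A + 0}}{2} = \frac{\left(3 + A\right) \frac{1}{A}}{2} = \frac{\frac{1}{A} \left(3 + A\right)}{2} = \frac{3 + A}{2 A}$)
$g{\left(-8 \right)} + o{\left(17,-15 \right)} = \frac{3 - 8}{2 \left(-8\right)} - 21 = \frac{1}{2} \left(- \frac{1}{8}\right) \left(-5\right) - 21 = \frac{5}{16} - 21 = - \frac{331}{16}$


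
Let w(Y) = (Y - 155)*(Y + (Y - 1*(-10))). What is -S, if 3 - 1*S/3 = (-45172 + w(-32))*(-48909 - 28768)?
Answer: 8173329285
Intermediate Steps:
w(Y) = (-155 + Y)*(10 + 2*Y) (w(Y) = (-155 + Y)*(Y + (Y + 10)) = (-155 + Y)*(Y + (10 + Y)) = (-155 + Y)*(10 + 2*Y))
S = -8173329285 (S = 9 - 3*(-45172 + (-1550 - 300*(-32) + 2*(-32)**2))*(-48909 - 28768) = 9 - 3*(-45172 + (-1550 + 9600 + 2*1024))*(-77677) = 9 - 3*(-45172 + (-1550 + 9600 + 2048))*(-77677) = 9 - 3*(-45172 + 10098)*(-77677) = 9 - (-105222)*(-77677) = 9 - 3*2724443098 = 9 - 8173329294 = -8173329285)
-S = -1*(-8173329285) = 8173329285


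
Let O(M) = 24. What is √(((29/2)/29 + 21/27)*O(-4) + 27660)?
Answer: 8*√3894/3 ≈ 166.41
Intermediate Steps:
√(((29/2)/29 + 21/27)*O(-4) + 27660) = √(((29/2)/29 + 21/27)*24 + 27660) = √(((29*(½))*(1/29) + 21*(1/27))*24 + 27660) = √(((29/2)*(1/29) + 7/9)*24 + 27660) = √((½ + 7/9)*24 + 27660) = √((23/18)*24 + 27660) = √(92/3 + 27660) = √(83072/3) = 8*√3894/3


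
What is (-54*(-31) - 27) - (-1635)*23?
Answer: 39252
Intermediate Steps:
(-54*(-31) - 27) - (-1635)*23 = (1674 - 27) - 1*(-37605) = 1647 + 37605 = 39252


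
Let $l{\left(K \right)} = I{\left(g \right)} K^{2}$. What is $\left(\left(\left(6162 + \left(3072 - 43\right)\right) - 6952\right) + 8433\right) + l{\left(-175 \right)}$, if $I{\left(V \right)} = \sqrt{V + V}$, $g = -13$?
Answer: $10672 + 30625 i \sqrt{26} \approx 10672.0 + 1.5616 \cdot 10^{5} i$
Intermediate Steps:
$I{\left(V \right)} = \sqrt{2} \sqrt{V}$ ($I{\left(V \right)} = \sqrt{2 V} = \sqrt{2} \sqrt{V}$)
$l{\left(K \right)} = i \sqrt{26} K^{2}$ ($l{\left(K \right)} = \sqrt{2} \sqrt{-13} K^{2} = \sqrt{2} i \sqrt{13} K^{2} = i \sqrt{26} K^{2}$)
$\left(\left(\left(6162 + \left(3072 - 43\right)\right) - 6952\right) + 8433\right) + l{\left(-175 \right)} = \left(\left(\left(6162 + \left(3072 - 43\right)\right) - 6952\right) + 8433\right) + i \sqrt{26} \left(-175\right)^{2} = \left(\left(\left(6162 + \left(3072 - 43\right)\right) - 6952\right) + 8433\right) + i \sqrt{26} \cdot 30625 = \left(\left(\left(6162 + 3029\right) - 6952\right) + 8433\right) + 30625 i \sqrt{26} = \left(\left(9191 - 6952\right) + 8433\right) + 30625 i \sqrt{26} = \left(2239 + 8433\right) + 30625 i \sqrt{26} = 10672 + 30625 i \sqrt{26}$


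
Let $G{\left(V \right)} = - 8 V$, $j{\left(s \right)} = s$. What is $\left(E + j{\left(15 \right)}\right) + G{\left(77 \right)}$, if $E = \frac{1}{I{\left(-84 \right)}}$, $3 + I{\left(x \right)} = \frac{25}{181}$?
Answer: $- \frac{311499}{518} \approx -601.35$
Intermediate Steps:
$I{\left(x \right)} = - \frac{518}{181}$ ($I{\left(x \right)} = -3 + \frac{25}{181} = - \frac{518}{181}$)
$E = - \frac{181}{518}$ ($E = \frac{1}{- \frac{518}{181}} = - \frac{181}{518} \approx -0.34942$)
$\left(E + j{\left(15 \right)}\right) + G{\left(77 \right)} = \left(- \frac{181}{518} + 15\right) - 616 = \frac{7589}{518} - 616 = - \frac{311499}{518}$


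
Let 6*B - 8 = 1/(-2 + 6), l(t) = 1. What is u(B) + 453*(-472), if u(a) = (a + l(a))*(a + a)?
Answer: -6841903/32 ≈ -2.1381e+5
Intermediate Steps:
B = 11/8 (B = 4/3 + 1/(6*(-2 + 6)) = 4/3 + (⅙)/4 = 4/3 + (⅙)*(¼) = 4/3 + 1/24 = 11/8 ≈ 1.3750)
u(a) = 2*a*(1 + a) (u(a) = (a + 1)*(a + a) = (1 + a)*(2*a) = 2*a*(1 + a))
u(B) + 453*(-472) = 2*(11/8)*(1 + 11/8) + 453*(-472) = 2*(11/8)*(19/8) - 213816 = 209/32 - 213816 = -6841903/32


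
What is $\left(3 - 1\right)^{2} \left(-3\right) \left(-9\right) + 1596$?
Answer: $1704$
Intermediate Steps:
$\left(3 - 1\right)^{2} \left(-3\right) \left(-9\right) + 1596 = 2^{2} \left(-3\right) \left(-9\right) + 1596 = 4 \left(-3\right) \left(-9\right) + 1596 = \left(-12\right) \left(-9\right) + 1596 = 108 + 1596 = 1704$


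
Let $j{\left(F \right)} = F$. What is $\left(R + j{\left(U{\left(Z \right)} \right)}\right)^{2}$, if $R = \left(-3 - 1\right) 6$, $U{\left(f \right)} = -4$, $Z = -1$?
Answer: $784$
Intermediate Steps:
$R = -24$ ($R = \left(-4\right) 6 = -24$)
$\left(R + j{\left(U{\left(Z \right)} \right)}\right)^{2} = \left(-24 - 4\right)^{2} = \left(-28\right)^{2} = 784$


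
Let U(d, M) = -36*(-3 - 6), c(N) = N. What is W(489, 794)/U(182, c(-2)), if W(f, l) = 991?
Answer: 991/324 ≈ 3.0586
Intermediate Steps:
U(d, M) = 324 (U(d, M) = -36*(-9) = 324)
W(489, 794)/U(182, c(-2)) = 991/324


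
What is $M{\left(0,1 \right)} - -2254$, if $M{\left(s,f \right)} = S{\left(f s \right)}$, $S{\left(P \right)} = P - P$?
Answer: $2254$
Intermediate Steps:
$S{\left(P \right)} = 0$
$M{\left(s,f \right)} = 0$
$M{\left(0,1 \right)} - -2254 = 0 - -2254 = 0 + 2254 = 2254$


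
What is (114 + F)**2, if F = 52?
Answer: 27556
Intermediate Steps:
(114 + F)**2 = (114 + 52)**2 = 166**2 = 27556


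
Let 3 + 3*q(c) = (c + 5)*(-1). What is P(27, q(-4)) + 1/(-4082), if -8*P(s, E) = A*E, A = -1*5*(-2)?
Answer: 20407/12246 ≈ 1.6664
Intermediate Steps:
q(c) = -8/3 - c/3 (q(c) = -1 + ((c + 5)*(-1))/3 = -1 + ((5 + c)*(-1))/3 = -1 + (-5 - c)/3 = -1 + (-5/3 - c/3) = -8/3 - c/3)
A = 10 (A = -5*(-2) = 10)
P(s, E) = -5*E/4
P(27, q(-4)) + 1/(-4082) = -5*(-8/3 - ⅓*(-4))/4 + 1/(-4082) = -5*(-8/3 + 4/3)/4 - 1/4082 = -5/4*(-4/3) - 1/4082 = 5/3 - 1/4082 = 20407/12246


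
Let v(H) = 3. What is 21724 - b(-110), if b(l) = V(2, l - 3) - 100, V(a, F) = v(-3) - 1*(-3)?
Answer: 21818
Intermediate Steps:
V(a, F) = 6 (V(a, F) = 3 - 1*(-3) = 3 + 3 = 6)
b(l) = -94 (b(l) = 6 - 100 = -94)
21724 - b(-110) = 21724 - 1*(-94) = 21724 + 94 = 21818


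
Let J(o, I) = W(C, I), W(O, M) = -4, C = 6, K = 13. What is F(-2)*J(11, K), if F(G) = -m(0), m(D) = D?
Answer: 0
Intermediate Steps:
F(G) = 0 (F(G) = -1*0 = 0)
J(o, I) = -4
F(-2)*J(11, K) = 0*(-4) = 0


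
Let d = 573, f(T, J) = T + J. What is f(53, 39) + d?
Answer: 665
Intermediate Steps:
f(T, J) = J + T
f(53, 39) + d = (39 + 53) + 573 = 92 + 573 = 665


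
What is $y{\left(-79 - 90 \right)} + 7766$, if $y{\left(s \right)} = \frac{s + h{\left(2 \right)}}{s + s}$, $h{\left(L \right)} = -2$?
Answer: $\frac{2625079}{338} \approx 7766.5$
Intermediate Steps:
$y{\left(s \right)} = \frac{-2 + s}{2 s}$ ($y{\left(s \right)} = \frac{s - 2}{s + s} = \frac{-2 + s}{2 s}$)
$y{\left(-79 - 90 \right)} + 7766 = \frac{-2 - 169}{2 \left(-79 - 90\right)} + 7766 = \frac{-2 - 169}{2 \left(-169\right)} + 7766 = \frac{1}{2} \left(- \frac{1}{169}\right) \left(-171\right) + 7766 = \frac{171}{338} + 7766 = \frac{2625079}{338}$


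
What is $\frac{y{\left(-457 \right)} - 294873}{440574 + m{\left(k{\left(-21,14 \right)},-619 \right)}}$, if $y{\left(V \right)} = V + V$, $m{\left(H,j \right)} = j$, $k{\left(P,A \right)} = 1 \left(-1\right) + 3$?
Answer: $- \frac{295787}{439955} \approx -0.67231$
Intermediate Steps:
$k{\left(P,A \right)} = 2$ ($k{\left(P,A \right)} = -1 + 3 = 2$)
$y{\left(V \right)} = 2 V$
$\frac{y{\left(-457 \right)} - 294873}{440574 + m{\left(k{\left(-21,14 \right)},-619 \right)}} = \frac{2 \left(-457\right) - 294873}{440574 - 619} = \frac{-914 - 294873}{439955} = \left(-295787\right) \frac{1}{439955} = - \frac{295787}{439955}$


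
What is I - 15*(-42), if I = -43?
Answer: 587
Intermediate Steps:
I - 15*(-42) = -43 - 15*(-42) = -43 + 630 = 587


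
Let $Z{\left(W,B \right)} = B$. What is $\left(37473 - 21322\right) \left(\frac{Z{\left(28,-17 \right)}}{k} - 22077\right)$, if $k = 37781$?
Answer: $- \frac{13471406228254}{37781} \approx -3.5657 \cdot 10^{8}$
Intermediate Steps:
$\left(37473 - 21322\right) \left(\frac{Z{\left(28,-17 \right)}}{k} - 22077\right) = \left(37473 - 21322\right) \left(- \frac{17}{37781} - 22077\right) = 16151 \left(\left(-17\right) \frac{1}{37781} - 22077\right) = 16151 \left(- \frac{17}{37781} - 22077\right) = 16151 \left(- \frac{834091154}{37781}\right) = - \frac{13471406228254}{37781}$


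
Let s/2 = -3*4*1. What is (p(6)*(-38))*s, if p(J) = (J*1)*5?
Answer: 27360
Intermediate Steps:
p(J) = 5*J (p(J) = J*5 = 5*J)
s = -24 (s = 2*(-3*4*1) = 2*(-12*1) = 2*(-12) = -24)
(p(6)*(-38))*s = ((5*6)*(-38))*(-24) = (30*(-38))*(-24) = -1140*(-24) = 27360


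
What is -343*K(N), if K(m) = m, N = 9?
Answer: -3087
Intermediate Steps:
-343*K(N) = -343*9 = -3087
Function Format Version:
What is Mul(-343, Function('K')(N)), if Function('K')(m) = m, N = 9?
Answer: -3087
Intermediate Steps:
Mul(-343, Function('K')(N)) = Mul(-343, 9) = -3087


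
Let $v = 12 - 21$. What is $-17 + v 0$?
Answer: $-17$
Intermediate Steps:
$v = -9$ ($v = 12 - 21 = -9$)
$-17 + v 0 = -17 - 0 = -17 + 0 = -17$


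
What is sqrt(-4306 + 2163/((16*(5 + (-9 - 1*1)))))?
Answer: I*sqrt(1733215)/20 ≈ 65.826*I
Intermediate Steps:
sqrt(-4306 + 2163/((16*(5 + (-9 - 1*1))))) = sqrt(-4306 + 2163/((16*(5 + (-9 - 1))))) = sqrt(-4306 + 2163/((16*(5 - 10)))) = sqrt(-4306 + 2163/((16*(-5)))) = sqrt(-4306 + 2163/(-80)) = sqrt(-4306 + 2163*(-1/80)) = sqrt(-4306 - 2163/80) = sqrt(-346643/80) = I*sqrt(1733215)/20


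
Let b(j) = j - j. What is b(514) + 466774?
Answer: 466774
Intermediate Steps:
b(j) = 0
b(514) + 466774 = 0 + 466774 = 466774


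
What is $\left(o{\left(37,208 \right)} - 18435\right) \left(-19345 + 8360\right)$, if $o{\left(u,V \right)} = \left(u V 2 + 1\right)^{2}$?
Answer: $-2602632263790$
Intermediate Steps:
$o{\left(u,V \right)} = \left(1 + 2 V u\right)^{2}$ ($o{\left(u,V \right)} = \left(V u 2 + 1\right)^{2} = \left(2 V u + 1\right)^{2} = \left(1 + 2 V u\right)^{2}$)
$\left(o{\left(37,208 \right)} - 18435\right) \left(-19345 + 8360\right) = \left(\left(1 + 2 \cdot 208 \cdot 37\right)^{2} - 18435\right) \left(-19345 + 8360\right) = \left(\left(1 + 15392\right)^{2} - 18435\right) \left(-10985\right) = \left(15393^{2} - 18435\right) \left(-10985\right) = \left(236944449 - 18435\right) \left(-10985\right) = 236926014 \left(-10985\right) = -2602632263790$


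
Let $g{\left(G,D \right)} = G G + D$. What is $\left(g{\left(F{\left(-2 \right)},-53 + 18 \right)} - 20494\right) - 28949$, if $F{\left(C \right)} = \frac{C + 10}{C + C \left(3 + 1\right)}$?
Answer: $- \frac{1236934}{25} \approx -49477.0$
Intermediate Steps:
$F{\left(C \right)} = \frac{10 + C}{5 C}$ ($F{\left(C \right)} = \frac{10 + C}{C + C 4} = \frac{10 + C}{C + 4 C} = \frac{10 + C}{5 C}$)
$g{\left(G,D \right)} = D + G^{2}$ ($g{\left(G,D \right)} = G^{2} + D = D + G^{2}$)
$\left(g{\left(F{\left(-2 \right)},-53 + 18 \right)} - 20494\right) - 28949 = \left(\left(\left(-53 + 18\right) + \left(\frac{10 - 2}{5 \left(-2\right)}\right)^{2}\right) - 20494\right) - 28949 = \left(\left(-35 + \left(\frac{1}{5} \left(- \frac{1}{2}\right) 8\right)^{2}\right) - 20494\right) - 28949 = \left(\left(-35 + \left(- \frac{4}{5}\right)^{2}\right) - 20494\right) - 28949 = \left(\left(-35 + \frac{16}{25}\right) - 20494\right) - 28949 = \left(- \frac{859}{25} - 20494\right) - 28949 = - \frac{513209}{25} - 28949 = - \frac{1236934}{25}$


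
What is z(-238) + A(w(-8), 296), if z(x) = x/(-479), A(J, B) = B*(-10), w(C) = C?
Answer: -1417602/479 ≈ -2959.5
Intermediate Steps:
A(J, B) = -10*B
z(x) = -x/479 (z(x) = x*(-1/479) = -x/479)
z(-238) + A(w(-8), 296) = -1/479*(-238) - 10*296 = 238/479 - 2960 = -1417602/479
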